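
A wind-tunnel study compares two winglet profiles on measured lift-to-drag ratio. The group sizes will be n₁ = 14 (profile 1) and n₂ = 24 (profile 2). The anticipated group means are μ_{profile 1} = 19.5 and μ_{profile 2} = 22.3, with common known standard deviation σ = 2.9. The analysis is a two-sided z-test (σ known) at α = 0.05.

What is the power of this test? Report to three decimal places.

Power ≈ 0.819

Standardized effect: d = |μ_{profile 1} − μ_{profile 2}| / σ = |19.5 − 22.3| / 2.9 = 0.9655
Noncentrality parameter: λ = d / √(1/n₁ + 1/n₂) = 0.9655 / √(1/14 + 1/24) = 2.8710
Critical value for a two-sided test at α = 0.05: z_{α/2} = 1.960.
Power = Φ(λ − 1.960) + Φ(−λ − 1.960) = Φ(0.911) + Φ(-4.831) = 0.8189 + 0.0000 = 0.8189.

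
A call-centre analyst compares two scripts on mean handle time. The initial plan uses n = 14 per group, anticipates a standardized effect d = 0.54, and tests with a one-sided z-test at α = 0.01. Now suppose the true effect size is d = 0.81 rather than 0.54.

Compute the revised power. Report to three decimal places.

With d = 0.81: δ = d·√(n/2) = 0.81 × √(14/2) = 2.1431. Critical value z_{0.01} = 2.326.
Revised power = P(Z > 2.326 − δ) = Φ(-0.183) = 0.4273.

Power ≈ 0.427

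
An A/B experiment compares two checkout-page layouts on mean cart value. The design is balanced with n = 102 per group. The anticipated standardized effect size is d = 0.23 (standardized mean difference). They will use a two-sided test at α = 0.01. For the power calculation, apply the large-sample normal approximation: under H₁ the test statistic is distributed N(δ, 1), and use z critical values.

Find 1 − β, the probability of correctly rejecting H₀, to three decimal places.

Power ≈ 0.175

Noncentrality parameter: δ = d·√(n/2) = 0.23 × √(102/2) = 1.6425
Two-sided α = 0.01 → critical value z_{0.005} = 2.576.
Power = Φ(δ − 2.576) + Φ(−δ − 2.576) = Φ(-0.933) + Φ(-4.218) = 0.1753 + 0.0000 = 0.1753.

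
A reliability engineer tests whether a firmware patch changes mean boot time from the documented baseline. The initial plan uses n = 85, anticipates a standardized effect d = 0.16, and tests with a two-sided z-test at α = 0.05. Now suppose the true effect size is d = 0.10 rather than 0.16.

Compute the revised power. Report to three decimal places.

Power ≈ 0.152

With d = 0.10: δ = d·√n = 0.10 × √85 = 0.9220. Critical value z_{0.025} = 1.960.
Revised power = Φ(δ − 1.960) + Φ(−δ − 1.960) = Φ(-1.038) + Φ(-2.882) = 0.1496 + 0.0020 = 0.1516.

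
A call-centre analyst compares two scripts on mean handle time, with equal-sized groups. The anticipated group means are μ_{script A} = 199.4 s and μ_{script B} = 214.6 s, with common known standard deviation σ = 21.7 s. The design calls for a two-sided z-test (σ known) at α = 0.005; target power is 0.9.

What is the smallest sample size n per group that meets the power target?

n = 69 per group

Standardized effect: d = |μ_{script A} − μ_{script B}| / σ = |199.4 − 214.6| / 21.7 = 0.7005
For power 0.9 need Φ(δ − z_{0.0025}) = 0.9, so δ = z_{0.0025} + z_{0.10} = 2.807 + 1.282 = 4.089.
(For δ > 0 the lower-tail rejection region contributes negligibly to power, so the one-term inversion is standard.)
δ = d·√(n/2) ⇒ n = 2(δ/d)² = 2 × (4.089 / 0.7005)² = 68.14.
Round up to the next whole unit.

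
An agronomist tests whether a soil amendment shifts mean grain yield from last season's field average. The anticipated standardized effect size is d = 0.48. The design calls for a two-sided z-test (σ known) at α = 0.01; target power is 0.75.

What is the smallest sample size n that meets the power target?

n = 46

For power 0.75 need Φ(δ − z_{0.005}) = 0.75, so δ = z_{0.005} + z_{0.25} = 2.576 + 0.674 = 3.250.
(Ignoring the negligible lower-tail rejection probability gives the usual closed-form inversion.)
δ = d·√n ⇒ n = (δ/d)² = (3.250 / 0.48)² = 45.85.
Round up to the next whole unit.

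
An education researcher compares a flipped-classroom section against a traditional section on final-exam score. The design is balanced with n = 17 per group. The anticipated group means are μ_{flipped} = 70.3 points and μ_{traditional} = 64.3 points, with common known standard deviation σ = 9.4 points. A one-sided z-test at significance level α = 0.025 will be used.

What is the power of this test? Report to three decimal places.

Power ≈ 0.461

Standardized effect: d = |μ_{flipped} − μ_{traditional}| / σ = |70.3 − 64.3| / 9.4 = 0.6383
Noncentrality parameter: λ = d·√(n/2) = 0.6383 × √(17/2) = 1.8609
One-sided α = 0.025 → critical value z_{0.025} = 1.960.
Power = Φ(λ − 1.960) = Φ(-0.099) = 0.4606.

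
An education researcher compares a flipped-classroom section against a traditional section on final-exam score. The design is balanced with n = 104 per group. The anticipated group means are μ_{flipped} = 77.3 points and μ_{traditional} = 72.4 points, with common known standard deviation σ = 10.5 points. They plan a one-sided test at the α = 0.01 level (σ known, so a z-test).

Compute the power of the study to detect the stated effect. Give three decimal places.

Power ≈ 0.851

Standardized effect: d = |μ_{flipped} − μ_{traditional}| / σ = |77.3 − 72.4| / 10.5 = 0.4667
Noncentrality parameter: δ = d·√(n/2) = 0.4667 × √(104/2) = 3.3652
Critical value for a one-sided test at α = 0.01: z_α = 2.326.
Power = Φ(δ − 2.326) = Φ(1.039) = 0.8506.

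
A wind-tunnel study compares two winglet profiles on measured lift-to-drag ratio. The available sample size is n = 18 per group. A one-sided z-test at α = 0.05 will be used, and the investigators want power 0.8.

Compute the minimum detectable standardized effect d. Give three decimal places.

d ≈ 0.829

Need Φ(δ − 1.645) = 0.8, so δ = 1.645 + 0.842 = 2.486.
δ = d·√(n/2) ⇒ d = δ/√(n/2) = 2.486/√(18/2) = 0.8288.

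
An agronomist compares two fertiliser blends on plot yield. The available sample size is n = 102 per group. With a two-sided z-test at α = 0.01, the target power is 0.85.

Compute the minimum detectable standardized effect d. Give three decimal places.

d ≈ 0.506

Need Φ(δ − 2.576) = 0.85, so δ = 2.576 + 1.036 = 3.612.
(Lower-tail contribution to power is negligible for δ > 0.)
δ = d·√(n/2) ⇒ d = δ/√(n/2) = 3.612/√(102/2) = 0.5058.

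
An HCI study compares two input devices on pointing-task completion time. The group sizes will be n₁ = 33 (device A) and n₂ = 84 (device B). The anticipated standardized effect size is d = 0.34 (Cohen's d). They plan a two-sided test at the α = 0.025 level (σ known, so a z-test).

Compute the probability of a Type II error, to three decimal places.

Noncentrality parameter: δ = d / √(1/n₁ + 1/n₂) = 0.34 / √(1/33 + 1/84) = 1.6549
Two-sided α = 0.025 → critical value z_{0.0125} = 2.241.
Power = Φ(δ − 2.241) + Φ(−δ − 2.241) = Φ(-0.586) + Φ(-3.896) = 0.2788 + 0.0000 = 0.2788.
Type II error: β = 1 − power = 1 − 0.2788 = 0.7212.

β ≈ 0.721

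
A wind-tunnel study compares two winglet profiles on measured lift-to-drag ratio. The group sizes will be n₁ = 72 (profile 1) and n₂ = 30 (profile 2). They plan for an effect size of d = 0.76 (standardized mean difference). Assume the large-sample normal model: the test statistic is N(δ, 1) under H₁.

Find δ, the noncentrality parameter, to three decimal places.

δ = d / √(1/n₁ + 1/n₂) = 0.76 / √(1/72 + 1/30) = 3.4974

δ ≈ 3.497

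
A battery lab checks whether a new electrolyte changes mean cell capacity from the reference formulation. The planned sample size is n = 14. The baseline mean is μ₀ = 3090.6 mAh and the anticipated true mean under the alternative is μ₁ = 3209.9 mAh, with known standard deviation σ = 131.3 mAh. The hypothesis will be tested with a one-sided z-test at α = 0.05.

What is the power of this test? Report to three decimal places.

Standardized effect: d = |μ₁ − μ₀| / σ = |3209.9 − 3090.6| / 131.3 = 0.9086
Noncentrality parameter: δ = d·√n = 0.9086 × √14 = 3.3997
Critical value for a one-sided test at α = 0.05: z_α = 1.645.
Power = Φ(δ − 1.645) = Φ(1.755) = 0.9604.

Power ≈ 0.960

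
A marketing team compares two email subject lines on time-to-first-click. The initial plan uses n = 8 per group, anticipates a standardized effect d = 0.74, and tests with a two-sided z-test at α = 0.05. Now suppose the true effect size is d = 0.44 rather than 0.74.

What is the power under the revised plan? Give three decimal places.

Power ≈ 0.142

With d = 0.44: δ = d·√(n/2) = 0.44 × √(8/2) = 0.8800. Critical value z_{0.025} = 1.960.
Revised power = Φ(δ − 1.960) + Φ(−δ − 1.960) = Φ(-1.080) + Φ(-2.840) = 0.1401 + 0.0023 = 0.1423.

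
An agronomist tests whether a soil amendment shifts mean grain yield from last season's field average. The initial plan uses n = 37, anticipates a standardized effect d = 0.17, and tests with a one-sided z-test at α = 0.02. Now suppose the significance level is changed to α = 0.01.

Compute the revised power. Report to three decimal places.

Power ≈ 0.098

δ = d·√n = 0.17 × √37 = 1.0341 (unchanged). New critical value: z_{0.01} = 2.326.
Revised power = P(Z > 2.326 − δ) = Φ(-1.292) = 0.0981.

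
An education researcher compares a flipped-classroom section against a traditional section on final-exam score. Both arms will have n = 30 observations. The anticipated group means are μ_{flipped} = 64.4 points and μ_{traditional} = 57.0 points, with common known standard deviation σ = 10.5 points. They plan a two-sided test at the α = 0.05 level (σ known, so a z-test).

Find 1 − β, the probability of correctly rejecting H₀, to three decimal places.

Power ≈ 0.779

Standardized effect: d = |μ_{flipped} − μ_{traditional}| / σ = |64.4 − 57.0| / 10.5 = 0.7048
Noncentrality parameter: δ = d·√(n/2) = 0.7048 × √(30/2) = 2.7295
Critical value for a two-sided test at α = 0.05: z_{α/2} = 1.960.
Power = Φ(δ − 1.960) + Φ(−δ − 1.960) = Φ(0.770) + Φ(-4.689) = 0.7792 + 0.0000 = 0.7792.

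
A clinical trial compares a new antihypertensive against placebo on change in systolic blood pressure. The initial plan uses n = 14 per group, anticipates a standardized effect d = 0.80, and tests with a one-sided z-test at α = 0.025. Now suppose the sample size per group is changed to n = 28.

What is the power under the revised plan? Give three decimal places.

Power ≈ 0.849

With n = 28 per group: δ = d·√(n/2) = 0.80 × √(28/2) = 2.9933. Critical value z_{0.025} = 1.960.
Revised power = P(Z > 1.960 − δ) = Φ(1.033) = 0.8493.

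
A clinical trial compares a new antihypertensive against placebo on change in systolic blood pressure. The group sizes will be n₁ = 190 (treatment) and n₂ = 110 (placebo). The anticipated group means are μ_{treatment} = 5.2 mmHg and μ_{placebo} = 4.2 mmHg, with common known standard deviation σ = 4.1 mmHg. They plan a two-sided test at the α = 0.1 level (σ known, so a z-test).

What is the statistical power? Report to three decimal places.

Power ≈ 0.652

Standardized effect: d = |μ_{treatment} − μ_{placebo}| / σ = |5.2 − 4.2| / 4.1 = 0.2439
Noncentrality parameter: δ = d / √(1/n₁ + 1/n₂) = 0.2439 / √(1/190 + 1/110) = 2.0358
Critical value for a two-sided test at α = 0.1: z_{α/2} = 1.645.
Power = Φ(δ − 1.645) + Φ(−δ − 1.645) = Φ(0.391) + Φ(-3.681) = 0.6521 + 0.0001 = 0.6522.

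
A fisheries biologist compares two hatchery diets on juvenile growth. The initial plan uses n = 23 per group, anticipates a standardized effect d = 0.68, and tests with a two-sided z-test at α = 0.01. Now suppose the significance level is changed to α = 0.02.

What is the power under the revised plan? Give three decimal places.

δ = d·√(n/2) = 0.68 × √(23/2) = 2.3060 (unchanged). New critical value: z_{0.01} = 2.326.
Revised power = Φ(δ − 2.326) + Φ(−δ − 2.326) = Φ(-0.020) + Φ(-4.632) = 0.4919 + 0.0000 = 0.4919.

Power ≈ 0.492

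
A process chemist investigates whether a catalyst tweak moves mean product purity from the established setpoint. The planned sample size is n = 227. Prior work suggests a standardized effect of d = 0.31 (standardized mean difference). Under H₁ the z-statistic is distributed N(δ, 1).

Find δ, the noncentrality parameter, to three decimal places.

The noncentrality parameter scales effect size by the design's sample-size factor: δ = d·√n = 0.31 × √227 = 4.6706

δ ≈ 4.671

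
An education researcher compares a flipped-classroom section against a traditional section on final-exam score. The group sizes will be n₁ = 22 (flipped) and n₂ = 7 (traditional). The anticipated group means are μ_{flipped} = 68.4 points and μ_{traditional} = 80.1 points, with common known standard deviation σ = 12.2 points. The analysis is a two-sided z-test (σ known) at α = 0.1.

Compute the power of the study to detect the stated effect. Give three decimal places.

Standardized effect: d = |μ_{flipped} − μ_{traditional}| / σ = |68.4 − 80.1| / 12.2 = 0.9590
Noncentrality parameter: δ = d / √(1/n₁ + 1/n₂) = 0.9590 / √(1/22 + 1/7) = 2.2100
Critical value for a two-sided test at α = 0.1: z_{α/2} = 1.645.
Power = Φ(δ − 1.645) + Φ(−δ − 1.645) = Φ(0.565) + Φ(-3.855) = 0.7140 + 0.0001 = 0.7141.

Power ≈ 0.714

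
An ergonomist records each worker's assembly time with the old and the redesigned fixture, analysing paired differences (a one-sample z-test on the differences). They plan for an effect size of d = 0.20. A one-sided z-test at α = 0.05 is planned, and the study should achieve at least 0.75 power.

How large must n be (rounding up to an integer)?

Set Φ(δ − 1.645) = 0.75; then δ − 1.645 = Φ⁻¹(0.75) = 0.674, giving δ = 2.319.
δ = d·√n ⇒ n = (δ/d)² = (2.319 / 0.20)² = 134.48.
Round up to the next whole unit.

n = 135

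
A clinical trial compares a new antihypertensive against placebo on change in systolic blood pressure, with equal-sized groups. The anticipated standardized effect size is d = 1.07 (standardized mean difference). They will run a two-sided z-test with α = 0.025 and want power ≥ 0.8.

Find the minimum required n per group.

Set Φ(δ − 2.241) = 0.8; then δ − 2.241 = Φ⁻¹(0.8) = 0.842, giving δ = 3.083.
(For δ > 0 the lower-tail rejection region contributes negligibly to power, so the one-term inversion is standard.)
δ = d·√(n/2) ⇒ n = 2(δ/d)² = 2 × (3.083 / 1.07)² = 16.60.
Round up to the next whole unit.

n = 17 per group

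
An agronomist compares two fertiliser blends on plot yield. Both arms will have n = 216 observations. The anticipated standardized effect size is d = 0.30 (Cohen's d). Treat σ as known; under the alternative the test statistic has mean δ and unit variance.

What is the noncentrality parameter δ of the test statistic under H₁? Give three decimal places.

δ ≈ 3.118

The noncentrality parameter scales effect size by the design's sample-size factor: δ = d·√(n/2) = 0.30 × √(216/2) = 3.1177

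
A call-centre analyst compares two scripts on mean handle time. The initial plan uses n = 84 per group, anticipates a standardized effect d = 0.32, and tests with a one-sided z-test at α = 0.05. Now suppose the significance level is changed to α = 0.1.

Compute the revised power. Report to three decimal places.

δ = d·√(n/2) = 0.32 × √(84/2) = 2.0738 (unchanged). New critical value: z_{0.1} = 1.282.
Revised power = Φ(δ − 1.282) = Φ(0.792) = 0.7859.

Power ≈ 0.786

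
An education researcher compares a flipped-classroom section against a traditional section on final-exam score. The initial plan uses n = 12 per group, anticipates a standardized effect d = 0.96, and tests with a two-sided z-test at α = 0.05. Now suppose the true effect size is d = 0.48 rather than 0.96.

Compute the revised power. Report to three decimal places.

With d = 0.48: δ = d·√(n/2) = 0.48 × √(12/2) = 1.1758. Critical value z_{0.025} = 1.960.
Revised power = Φ(δ − 1.960) + Φ(−δ − 1.960) = Φ(-0.784) + Φ(-3.136) = 0.2165 + 0.0009 = 0.2173.

Power ≈ 0.217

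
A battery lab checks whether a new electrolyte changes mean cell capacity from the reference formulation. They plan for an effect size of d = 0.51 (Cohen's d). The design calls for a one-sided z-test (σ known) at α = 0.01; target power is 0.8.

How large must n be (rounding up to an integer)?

Set Φ(δ − 2.326) = 0.8; then δ − 2.326 = Φ⁻¹(0.8) = 0.842, giving δ = 3.168.
δ = d·√n ⇒ n = (δ/d)² = (3.168 / 0.51)² = 38.59.
Round up to the next whole unit.

n = 39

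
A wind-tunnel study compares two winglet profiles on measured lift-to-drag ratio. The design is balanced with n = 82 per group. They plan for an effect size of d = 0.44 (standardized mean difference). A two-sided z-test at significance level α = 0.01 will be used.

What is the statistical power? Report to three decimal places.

Noncentrality parameter: δ = d·√(n/2) = 0.44 × √(82/2) = 2.8174
Critical value for a two-sided test at α = 0.01: z_{α/2} = 2.576.
Power = Φ(δ − 2.576) + Φ(−δ − 2.576) = Φ(0.242) + Φ(-5.393) = 0.5954 + 0.0000 = 0.5954.

Power ≈ 0.595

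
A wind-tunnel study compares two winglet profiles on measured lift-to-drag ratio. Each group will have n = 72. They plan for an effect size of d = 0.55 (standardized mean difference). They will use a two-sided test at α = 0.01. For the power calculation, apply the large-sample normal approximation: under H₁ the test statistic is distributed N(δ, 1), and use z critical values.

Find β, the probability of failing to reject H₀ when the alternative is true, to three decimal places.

β ≈ 0.234

Noncentrality parameter: δ = d·√(n/2) = 0.55 × √(72/2) = 3.3000
Critical value for a two-sided test at α = 0.01: z_{α/2} = 2.576.
Power = Φ(δ − 2.576) + Φ(−δ − 2.576) = Φ(0.724) + Φ(-5.876) = 0.7655 + 0.0000 = 0.7655.
Type II error: β = 1 − power = 1 − 0.7655 = 0.2345.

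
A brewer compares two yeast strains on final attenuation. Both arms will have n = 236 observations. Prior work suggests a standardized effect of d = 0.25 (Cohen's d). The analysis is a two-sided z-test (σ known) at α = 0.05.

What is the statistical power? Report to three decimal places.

Noncentrality parameter: δ = d·√(n/2) = 0.25 × √(236/2) = 2.7157
Critical value for a two-sided test at α = 0.05: z_{α/2} = 1.960.
Power = Φ(δ − 1.960) + Φ(−δ − 1.960) = Φ(0.756) + Φ(-4.676) = 0.7751 + 0.0000 = 0.7751.

Power ≈ 0.775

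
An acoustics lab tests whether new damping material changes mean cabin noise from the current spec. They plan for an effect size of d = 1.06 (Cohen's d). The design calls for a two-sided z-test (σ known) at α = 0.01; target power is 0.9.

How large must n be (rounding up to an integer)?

n = 14

For power 0.9 need Φ(δ − z_{0.005}) = 0.9, so δ = z_{0.005} + z_{0.10} = 2.576 + 1.282 = 3.857.
(The Φ(−δ − z_{α/2}) term is vanishingly small for δ > 0 and is dropped in the standard sample-size formula.)
δ = d·√n ⇒ n = (δ/d)² = (3.857 / 1.06)² = 13.24.
Round up to the next whole unit.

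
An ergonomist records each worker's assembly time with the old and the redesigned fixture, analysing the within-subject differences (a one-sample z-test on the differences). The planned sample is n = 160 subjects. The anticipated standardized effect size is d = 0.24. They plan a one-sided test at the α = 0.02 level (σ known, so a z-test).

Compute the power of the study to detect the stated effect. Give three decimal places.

Noncentrality parameter: δ = d·√n = 0.24 × √160 = 3.0358
One-sided α = 0.02 → critical value z_{0.02} = 2.054.
Power = P(Z > 2.054 − δ) = Φ(0.982) = 0.8370.

Power ≈ 0.837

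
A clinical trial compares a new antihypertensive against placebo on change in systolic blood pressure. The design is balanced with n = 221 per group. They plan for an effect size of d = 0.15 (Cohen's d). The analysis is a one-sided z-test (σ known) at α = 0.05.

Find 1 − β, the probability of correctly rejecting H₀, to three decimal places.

Power ≈ 0.473

Noncentrality parameter: δ = d·√(n/2) = 0.15 × √(221/2) = 1.5768
One-sided α = 0.05 → critical value z_{0.05} = 1.645.
Power = P(Z > 1.645 − δ) = Φ(-0.068) = 0.4729.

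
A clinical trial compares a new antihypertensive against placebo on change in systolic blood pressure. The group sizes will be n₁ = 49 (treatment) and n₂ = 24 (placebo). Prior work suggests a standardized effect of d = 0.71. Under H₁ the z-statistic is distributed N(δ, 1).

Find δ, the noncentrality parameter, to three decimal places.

δ ≈ 2.850

δ = d / √(1/n₁ + 1/n₂) = 0.71 / √(1/49 + 1/24) = 2.8497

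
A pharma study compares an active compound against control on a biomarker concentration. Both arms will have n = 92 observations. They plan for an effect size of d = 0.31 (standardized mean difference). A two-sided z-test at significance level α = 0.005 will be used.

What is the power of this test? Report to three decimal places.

Noncentrality parameter: δ = d·√(n/2) = 0.31 × √(92/2) = 2.1025
Critical value for a two-sided test at α = 0.005: z_{α/2} = 2.807.
Power = Φ(δ − 2.807) + Φ(−δ − 2.807) = Φ(-0.705) + Φ(-4.910) = 0.2406 + 0.0000 = 0.2406.

Power ≈ 0.241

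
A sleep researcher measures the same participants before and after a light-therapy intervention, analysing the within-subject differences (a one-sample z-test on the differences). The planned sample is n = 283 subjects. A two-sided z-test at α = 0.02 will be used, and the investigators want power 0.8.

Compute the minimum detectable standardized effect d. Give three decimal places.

Required noncentrality: δ = z_{0.01} + z_{0.20} = 2.326 + 0.842 = 3.168.
(Lower-tail contribution to power is negligible for δ > 0.)
δ = d·√n ⇒ d = δ/√n = 3.168/√283 = 0.1883.

d ≈ 0.188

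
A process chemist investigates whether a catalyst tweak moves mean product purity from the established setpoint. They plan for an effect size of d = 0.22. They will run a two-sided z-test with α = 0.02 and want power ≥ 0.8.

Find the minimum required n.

Set Φ(δ − 2.326) = 0.8; then δ − 2.326 = Φ⁻¹(0.8) = 0.842, giving δ = 3.168.
(For δ > 0 the lower-tail rejection region contributes negligibly to power, so the one-term inversion is standard.)
δ = d·√n ⇒ n = (δ/d)² = (3.168 / 0.22)² = 207.36.
Round up to the next whole unit.

n = 208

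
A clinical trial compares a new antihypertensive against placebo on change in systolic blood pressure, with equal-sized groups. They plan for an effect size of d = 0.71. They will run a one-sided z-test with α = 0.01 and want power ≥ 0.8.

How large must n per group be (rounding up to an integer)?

Set Φ(δ − 2.326) = 0.8; then δ − 2.326 = Φ⁻¹(0.8) = 0.842, giving δ = 3.168.
δ = d·√(n/2) ⇒ n = 2(δ/d)² = 2 × (3.168 / 0.71)² = 39.82.
Rounding up, n = 40 per group.

n = 40 per group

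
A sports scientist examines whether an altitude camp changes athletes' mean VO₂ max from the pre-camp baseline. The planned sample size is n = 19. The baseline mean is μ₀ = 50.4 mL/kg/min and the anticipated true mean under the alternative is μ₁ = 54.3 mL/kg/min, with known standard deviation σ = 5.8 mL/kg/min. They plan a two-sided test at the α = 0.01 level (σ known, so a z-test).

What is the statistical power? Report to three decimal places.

Power ≈ 0.639

Standardized effect: d = |μ₁ − μ₀| / σ = |54.3 − 50.4| / 5.8 = 0.6724
Noncentrality parameter: δ = d·√n = 0.6724 × √19 = 2.9310
Two-sided α = 0.01 → critical value z_{0.005} = 2.576.
Power = Φ(δ − 2.576) + Φ(−δ − 2.576) = Φ(0.355) + Φ(-5.507) = 0.6388 + 0.0000 = 0.6388.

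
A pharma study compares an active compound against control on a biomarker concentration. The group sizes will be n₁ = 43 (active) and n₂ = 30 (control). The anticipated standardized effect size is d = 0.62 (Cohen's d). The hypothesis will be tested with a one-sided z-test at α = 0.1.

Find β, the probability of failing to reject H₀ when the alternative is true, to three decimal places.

β ≈ 0.093

Noncentrality parameter: δ = d / √(1/n₁ + 1/n₂) = 0.62 / √(1/43 + 1/30) = 2.6063
Critical value for a one-sided test at α = 0.1: z_α = 1.282.
Power = Φ(δ − 1.282) = Φ(1.325) = 0.9074.
Type II error: β = 1 − power = 1 − 0.9074 = 0.0926.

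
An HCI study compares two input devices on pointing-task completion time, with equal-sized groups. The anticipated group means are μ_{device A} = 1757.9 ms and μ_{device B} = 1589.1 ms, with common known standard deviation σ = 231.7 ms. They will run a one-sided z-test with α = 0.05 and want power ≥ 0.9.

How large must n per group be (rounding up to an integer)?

n = 33 per group

Standardized effect: d = |μ_{device A} − μ_{device B}| / σ = |1757.9 − 1589.1| / 231.7 = 0.7285
Set Φ(δ − 1.645) = 0.9; then δ − 1.645 = Φ⁻¹(0.9) = 1.282, giving δ = 2.926.
δ = d·√(n/2) ⇒ n = 2(δ/d)² = 2 × (2.926 / 0.7285)² = 32.27.
Rounding up, n = 33 per group.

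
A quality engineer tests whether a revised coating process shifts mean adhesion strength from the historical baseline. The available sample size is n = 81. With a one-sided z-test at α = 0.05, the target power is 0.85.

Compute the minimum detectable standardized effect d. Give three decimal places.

Need Φ(δ − 1.645) = 0.85, so δ = 1.645 + 1.036 = 2.681.
δ = d·√n ⇒ d = δ/√n = 2.681/√81 = 0.2979.

d ≈ 0.298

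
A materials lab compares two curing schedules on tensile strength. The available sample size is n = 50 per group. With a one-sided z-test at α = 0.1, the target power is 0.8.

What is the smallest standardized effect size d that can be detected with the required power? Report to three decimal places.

Required noncentrality: δ = z_{0.1} + z_{0.20} = 1.282 + 0.842 = 2.123.
δ = d·√(n/2) ⇒ d = δ/√(n/2) = 2.123/√(50/2) = 0.4246.

d ≈ 0.425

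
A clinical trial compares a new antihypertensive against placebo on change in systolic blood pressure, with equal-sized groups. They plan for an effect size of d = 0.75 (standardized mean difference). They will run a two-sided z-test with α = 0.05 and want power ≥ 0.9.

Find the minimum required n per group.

n = 38 per group

Set Φ(δ − 1.960) = 0.9; then δ − 1.960 = Φ⁻¹(0.9) = 1.282, giving δ = 3.242.
(The Φ(−δ − z_{α/2}) term is vanishingly small for δ > 0 and is dropped in the standard sample-size formula.)
δ = d·√(n/2) ⇒ n = 2(δ/d)² = 2 × (3.242 / 0.75)² = 37.36.
Rounding up, n = 38 per group.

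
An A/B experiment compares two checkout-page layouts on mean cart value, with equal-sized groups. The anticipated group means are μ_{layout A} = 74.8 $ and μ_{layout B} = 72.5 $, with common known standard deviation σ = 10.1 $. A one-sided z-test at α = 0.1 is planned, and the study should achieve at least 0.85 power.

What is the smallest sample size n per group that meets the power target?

Standardized effect: d = |μ_{layout A} − μ_{layout B}| / σ = |74.8 − 72.5| / 10.1 = 0.2277
For power 0.85 need Φ(δ − z_{0.1}) = 0.85, so δ = z_{0.1} + z_{0.15} = 1.282 + 1.036 = 2.318.
δ = d·√(n/2) ⇒ n = 2(δ/d)² = 2 × (2.318 / 0.2277)² = 207.22.
Rounding up, n = 208 per group.

n = 208 per group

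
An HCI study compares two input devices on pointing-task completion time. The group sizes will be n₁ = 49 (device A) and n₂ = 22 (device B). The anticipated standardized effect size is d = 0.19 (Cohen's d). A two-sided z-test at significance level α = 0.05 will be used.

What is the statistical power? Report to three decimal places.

Noncentrality parameter: δ = d / √(1/n₁ + 1/n₂) = 0.19 / √(1/49 + 1/22) = 0.7403
Critical value for a two-sided test at α = 0.05: z_{α/2} = 1.960.
Power = Φ(δ − 1.960) + Φ(−δ − 1.960) = Φ(-1.220) + Φ(-2.700) = 0.1113 + 0.0035 = 0.1148.

Power ≈ 0.115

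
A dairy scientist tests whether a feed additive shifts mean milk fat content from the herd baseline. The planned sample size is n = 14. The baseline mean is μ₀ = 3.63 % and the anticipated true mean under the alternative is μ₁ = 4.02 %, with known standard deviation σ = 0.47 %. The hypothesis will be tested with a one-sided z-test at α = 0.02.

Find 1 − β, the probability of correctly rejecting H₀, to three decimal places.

Power ≈ 0.853

Standardized effect: d = |μ₁ − μ₀| / σ = |4.02 − 3.63| / 0.47 = 0.8298
Noncentrality parameter: δ = d·√n = 0.8298 × √14 = 3.1048
One-sided α = 0.02 → critical value z_{0.02} = 2.054.
Power = P(Z > 2.054 − δ) = Φ(1.051) = 0.8534.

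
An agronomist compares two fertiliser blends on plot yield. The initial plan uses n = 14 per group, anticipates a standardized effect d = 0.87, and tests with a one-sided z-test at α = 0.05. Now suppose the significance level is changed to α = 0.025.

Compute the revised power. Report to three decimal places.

δ = d·√(n/2) = 0.87 × √(14/2) = 2.3018 (unchanged). New critical value: z_{0.025} = 1.960.
Revised power = Φ(δ − 1.960) = Φ(0.342) = 0.6338.

Power ≈ 0.634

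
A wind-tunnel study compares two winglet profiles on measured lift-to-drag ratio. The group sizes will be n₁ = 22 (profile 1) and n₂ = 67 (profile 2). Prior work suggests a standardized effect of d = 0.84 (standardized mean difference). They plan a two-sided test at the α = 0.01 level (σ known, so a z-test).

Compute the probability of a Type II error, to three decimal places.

Noncentrality parameter: δ = d / √(1/n₁ + 1/n₂) = 0.84 / √(1/22 + 1/67) = 3.4185
Two-sided α = 0.01 → critical value z_{0.005} = 2.576.
Power = Φ(δ − 2.576) + Φ(−δ − 2.576) = Φ(0.843) + Φ(-5.994) = 0.8003 + 0.0000 = 0.8003.
Type II error: β = 1 − power = 1 − 0.8003 = 0.1997.

β ≈ 0.200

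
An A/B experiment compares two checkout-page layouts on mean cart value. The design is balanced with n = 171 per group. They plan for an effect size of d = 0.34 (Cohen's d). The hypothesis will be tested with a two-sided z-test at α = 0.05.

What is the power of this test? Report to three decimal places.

Noncentrality parameter: λ = d·√(n/2) = 0.34 × √(171/2) = 3.1439
Critical value for a two-sided test at α = 0.05: z_{α/2} = 1.960.
Power = Φ(λ − 1.960) + Φ(−λ − 1.960) = Φ(1.184) + Φ(-5.104) = 0.8818 + 0.0000 = 0.8818.

Power ≈ 0.882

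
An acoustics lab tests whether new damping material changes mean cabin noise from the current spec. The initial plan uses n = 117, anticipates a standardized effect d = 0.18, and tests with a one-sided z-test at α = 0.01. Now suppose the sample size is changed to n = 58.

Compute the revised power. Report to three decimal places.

Power ≈ 0.170

With n = 58: δ = d·√n = 0.18 × √58 = 1.3708. Critical value z_{0.01} = 2.326.
Revised power = Φ(δ − 2.326) = Φ(-0.956) = 0.1697.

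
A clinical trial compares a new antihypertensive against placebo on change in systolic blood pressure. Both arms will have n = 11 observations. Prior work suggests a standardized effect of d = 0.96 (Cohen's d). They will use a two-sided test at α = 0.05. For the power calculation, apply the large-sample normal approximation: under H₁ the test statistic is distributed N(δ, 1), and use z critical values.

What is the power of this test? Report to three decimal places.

Power ≈ 0.615

Noncentrality parameter: δ = d·√(n/2) = 0.96 × √(11/2) = 2.2514
Critical value for a two-sided test at α = 0.05: z_{α/2} = 1.960.
Power = Φ(δ − 1.960) + Φ(−δ − 1.960) = Φ(0.291) + Φ(-4.211) = 0.6146 + 0.0000 = 0.6147.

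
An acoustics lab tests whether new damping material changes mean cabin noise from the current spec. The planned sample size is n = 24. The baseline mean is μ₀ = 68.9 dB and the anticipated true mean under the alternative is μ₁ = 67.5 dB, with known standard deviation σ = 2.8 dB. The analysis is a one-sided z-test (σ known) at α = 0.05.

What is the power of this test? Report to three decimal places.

Power ≈ 0.789

Standardized effect: d = |μ₁ − μ₀| / σ = |67.5 − 68.9| / 2.8 = 0.5000
Noncentrality parameter: δ = d·√n = 0.5000 × √24 = 2.4495
Critical value for a one-sided test at α = 0.05: z_α = 1.645.
Power = P(Z > 1.645 − δ) = Φ(0.805) = 0.7895.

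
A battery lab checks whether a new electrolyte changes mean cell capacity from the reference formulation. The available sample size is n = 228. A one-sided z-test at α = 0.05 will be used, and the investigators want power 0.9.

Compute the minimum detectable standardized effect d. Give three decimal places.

Need Φ(δ − 1.645) = 0.9, so δ = 1.645 + 1.282 = 2.926.
δ = d·√n ⇒ d = δ/√n = 2.926/√228 = 0.1938.

d ≈ 0.194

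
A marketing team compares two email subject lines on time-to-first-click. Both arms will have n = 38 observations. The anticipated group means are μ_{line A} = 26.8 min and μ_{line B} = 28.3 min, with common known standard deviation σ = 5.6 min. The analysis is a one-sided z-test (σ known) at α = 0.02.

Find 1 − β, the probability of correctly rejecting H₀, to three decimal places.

Standardized effect: d = |μ_{line A} − μ_{line B}| / σ = |26.8 − 28.3| / 5.6 = 0.2679
Noncentrality parameter: λ = d·√(n/2) = 0.2679 × √(38/2) = 1.1676
Critical value for a one-sided test at α = 0.02: z_α = 2.054.
Power = P(Z > 2.054 − λ) = Φ(-0.886) = 0.1878.

Power ≈ 0.188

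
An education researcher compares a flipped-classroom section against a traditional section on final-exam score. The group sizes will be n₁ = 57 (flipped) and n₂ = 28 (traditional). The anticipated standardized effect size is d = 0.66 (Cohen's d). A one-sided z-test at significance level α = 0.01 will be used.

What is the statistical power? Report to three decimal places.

Noncentrality parameter: δ = d / √(1/n₁ + 1/n₂) = 0.66 / √(1/57 + 1/28) = 2.8599
Critical value for a one-sided test at α = 0.01: z_α = 2.326.
Power = P(Z > 2.326 − δ) = Φ(0.534) = 0.7032.

Power ≈ 0.703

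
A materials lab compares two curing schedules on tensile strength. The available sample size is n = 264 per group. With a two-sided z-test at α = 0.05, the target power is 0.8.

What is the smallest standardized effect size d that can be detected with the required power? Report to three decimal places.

Need Φ(δ − 1.960) = 0.8, so δ = 1.960 + 0.842 = 2.802.
(The second rejection-region term Φ(−δ − z_{α/2}) is negligible and dropped.)
δ = d·√(n/2) ⇒ d = δ/√(n/2) = 2.802/√(264/2) = 0.2438.

d ≈ 0.244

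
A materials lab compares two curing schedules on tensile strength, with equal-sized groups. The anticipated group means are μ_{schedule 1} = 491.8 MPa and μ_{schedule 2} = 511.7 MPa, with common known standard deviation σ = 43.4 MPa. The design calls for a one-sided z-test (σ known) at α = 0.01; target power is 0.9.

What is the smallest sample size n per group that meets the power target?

Standardized effect: d = |μ_{schedule 1} − μ_{schedule 2}| / σ = |491.8 − 511.7| / 43.4 = 0.4585
For power 0.9 need Φ(δ − z_{0.01}) = 0.9, so δ = z_{0.01} + z_{0.10} = 2.326 + 1.282 = 3.608.
δ = d·√(n/2) ⇒ n = 2(δ/d)² = 2 × (3.608 / 0.4585)² = 123.83.
Rounding up, n = 124 per group.

n = 124 per group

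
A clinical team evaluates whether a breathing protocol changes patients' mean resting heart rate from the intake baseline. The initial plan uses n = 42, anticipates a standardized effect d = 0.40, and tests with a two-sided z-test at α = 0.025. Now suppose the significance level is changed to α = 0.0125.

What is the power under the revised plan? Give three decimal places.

Power ≈ 0.538

δ = d·√n = 0.40 × √42 = 2.5923 (unchanged). New critical value: z_{0.0063} = 2.498.
Revised power = Φ(δ − 2.498) + Φ(−δ − 2.498) = Φ(0.095) + Φ(-5.090) = 0.5377 + 0.0000 = 0.5377.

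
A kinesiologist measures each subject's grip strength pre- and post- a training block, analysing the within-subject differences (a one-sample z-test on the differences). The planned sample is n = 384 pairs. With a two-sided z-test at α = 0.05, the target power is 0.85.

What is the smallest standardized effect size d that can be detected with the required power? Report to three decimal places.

Need Φ(δ − 1.960) = 0.85, so δ = 1.960 + 1.036 = 2.996.
(Lower-tail contribution to power is negligible for δ > 0.)
δ = d·√n ⇒ d = δ/√n = 2.996/√384 = 0.1529.

d ≈ 0.153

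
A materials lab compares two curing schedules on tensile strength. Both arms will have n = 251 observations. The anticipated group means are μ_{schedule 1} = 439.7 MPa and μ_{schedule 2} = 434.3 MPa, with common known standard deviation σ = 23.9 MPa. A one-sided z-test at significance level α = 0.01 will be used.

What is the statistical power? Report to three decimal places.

Standardized effect: d = |μ_{schedule 1} − μ_{schedule 2}| / σ = |439.7 − 434.3| / 23.9 = 0.2259
Noncentrality parameter: δ = d·√(n/2) = 0.2259 × √(251/2) = 2.5311
One-sided α = 0.01 → critical value z_{0.01} = 2.326.
Power = P(Z > 2.326 − δ) = Φ(0.205) = 0.5811.

Power ≈ 0.581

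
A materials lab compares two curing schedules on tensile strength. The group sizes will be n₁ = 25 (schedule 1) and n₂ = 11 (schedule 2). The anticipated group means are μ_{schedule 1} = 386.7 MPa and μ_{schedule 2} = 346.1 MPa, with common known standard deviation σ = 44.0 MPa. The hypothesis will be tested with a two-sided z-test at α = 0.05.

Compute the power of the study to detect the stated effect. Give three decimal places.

Power ≈ 0.723

Standardized effect: d = |μ_{schedule 1} − μ_{schedule 2}| / σ = |386.7 − 346.1| / 44.0 = 0.9227
Noncentrality parameter: δ = d / √(1/n₁ + 1/n₂) = 0.9227 / √(1/25 + 1/11) = 2.5503
Two-sided α = 0.05 → critical value z_{0.025} = 1.960.
Power = Φ(δ − 1.960) + Φ(−δ − 1.960) = Φ(0.590) + Φ(-4.510) = 0.7225 + 0.0000 = 0.7225.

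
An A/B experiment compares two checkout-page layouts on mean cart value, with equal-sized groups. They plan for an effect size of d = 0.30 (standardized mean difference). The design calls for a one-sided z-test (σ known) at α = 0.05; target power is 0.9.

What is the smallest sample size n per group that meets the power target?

n = 191 per group

Set Φ(δ − 1.645) = 0.9; then δ − 1.645 = Φ⁻¹(0.9) = 1.282, giving δ = 2.926.
δ = d·√(n/2) ⇒ n = 2(δ/d)² = 2 × (2.926 / 0.30)² = 190.31.
Round up to the next whole unit.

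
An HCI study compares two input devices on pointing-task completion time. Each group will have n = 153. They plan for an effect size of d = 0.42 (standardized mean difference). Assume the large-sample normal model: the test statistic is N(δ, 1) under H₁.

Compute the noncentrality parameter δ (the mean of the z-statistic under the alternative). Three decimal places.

δ ≈ 3.673

δ = d·√(n/2) = 0.42 × √(153/2) = 3.6735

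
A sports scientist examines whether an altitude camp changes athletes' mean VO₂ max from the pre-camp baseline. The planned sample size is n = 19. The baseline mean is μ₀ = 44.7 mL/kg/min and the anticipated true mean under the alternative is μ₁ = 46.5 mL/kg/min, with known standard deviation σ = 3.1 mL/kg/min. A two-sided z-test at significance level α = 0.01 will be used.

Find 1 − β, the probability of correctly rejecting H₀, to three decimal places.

Standardized effect: d = |μ₁ − μ₀| / σ = |46.5 − 44.7| / 3.1 = 0.5806
Noncentrality parameter: δ = d·√n = 0.5806 × √19 = 2.5310
Critical value for a two-sided test at α = 0.01: z_{α/2} = 2.576.
Power = Φ(δ − 2.576) + Φ(−δ − 2.576) = Φ(-0.045) + Φ(-5.107) = 0.4821 + 0.0000 = 0.4821.

Power ≈ 0.482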